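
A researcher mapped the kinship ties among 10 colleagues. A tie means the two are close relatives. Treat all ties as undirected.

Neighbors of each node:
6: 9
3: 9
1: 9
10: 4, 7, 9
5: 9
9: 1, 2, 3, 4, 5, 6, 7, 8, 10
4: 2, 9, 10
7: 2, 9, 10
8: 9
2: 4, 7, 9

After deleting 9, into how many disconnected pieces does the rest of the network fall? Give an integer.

6

Without 9, the remaining ties split the others into: {2, 4, 7, 10}; {1}; {8}; {6}; {5}; {3}.
That's 6 separate components.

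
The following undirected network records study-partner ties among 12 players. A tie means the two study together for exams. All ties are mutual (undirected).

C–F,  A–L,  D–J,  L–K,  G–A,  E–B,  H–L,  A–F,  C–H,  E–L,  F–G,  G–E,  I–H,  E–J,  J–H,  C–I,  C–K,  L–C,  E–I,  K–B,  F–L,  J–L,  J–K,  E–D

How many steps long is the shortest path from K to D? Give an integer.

One shortest route is K – J – D, which uses 2 edges, and K and D are not directly tied, so nothing shorter exists. So d(K,D) = 2.

2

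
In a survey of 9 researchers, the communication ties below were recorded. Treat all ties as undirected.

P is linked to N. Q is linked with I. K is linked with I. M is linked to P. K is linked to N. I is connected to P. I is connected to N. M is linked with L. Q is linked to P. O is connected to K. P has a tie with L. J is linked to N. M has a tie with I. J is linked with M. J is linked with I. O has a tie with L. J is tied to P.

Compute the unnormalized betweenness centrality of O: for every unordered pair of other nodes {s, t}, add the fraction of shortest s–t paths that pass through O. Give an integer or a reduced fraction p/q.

Pairs whose geodesics pass through O — K–L: 1.
All other pairs contribute 0.
Summing the contributions gives betweenness(O) = 1.

1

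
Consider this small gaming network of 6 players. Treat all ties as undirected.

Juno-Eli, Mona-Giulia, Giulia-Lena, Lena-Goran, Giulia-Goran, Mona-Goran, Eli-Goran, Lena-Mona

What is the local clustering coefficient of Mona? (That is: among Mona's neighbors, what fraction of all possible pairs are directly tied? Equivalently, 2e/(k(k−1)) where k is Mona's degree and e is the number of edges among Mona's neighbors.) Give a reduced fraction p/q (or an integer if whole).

1

Mona's neighbors: Giulia, Goran, and Lena (k = 3).
Possible neighbor pairs: C(3,2) = 3. Edges among them: Giulia–Goran, Giulia–Lena, Goran–Lena → e = 3.
Clustering(Mona) = 3/3 = 1.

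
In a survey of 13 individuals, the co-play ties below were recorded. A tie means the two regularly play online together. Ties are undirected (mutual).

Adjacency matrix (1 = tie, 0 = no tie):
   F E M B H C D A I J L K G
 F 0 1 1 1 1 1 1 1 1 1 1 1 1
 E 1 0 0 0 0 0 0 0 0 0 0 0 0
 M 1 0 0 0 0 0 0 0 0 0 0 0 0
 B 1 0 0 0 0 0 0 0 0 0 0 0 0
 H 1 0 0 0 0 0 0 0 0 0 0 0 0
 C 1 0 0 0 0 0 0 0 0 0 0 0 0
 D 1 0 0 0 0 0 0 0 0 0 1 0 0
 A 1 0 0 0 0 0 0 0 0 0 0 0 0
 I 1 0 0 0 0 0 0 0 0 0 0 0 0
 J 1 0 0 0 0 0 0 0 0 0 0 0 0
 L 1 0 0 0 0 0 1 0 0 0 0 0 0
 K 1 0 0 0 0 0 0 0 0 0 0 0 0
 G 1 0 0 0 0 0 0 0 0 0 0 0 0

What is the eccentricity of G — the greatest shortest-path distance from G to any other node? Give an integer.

2

Distances from G: A:2, B:2, C:2, D:2, E:2, F:1, H:2, I:2, J:2, K:2, L:2, M:2.
The largest is 2 (to E, M, B, H, C, D, A, I, J, L, and K), so the eccentricity of G is 2.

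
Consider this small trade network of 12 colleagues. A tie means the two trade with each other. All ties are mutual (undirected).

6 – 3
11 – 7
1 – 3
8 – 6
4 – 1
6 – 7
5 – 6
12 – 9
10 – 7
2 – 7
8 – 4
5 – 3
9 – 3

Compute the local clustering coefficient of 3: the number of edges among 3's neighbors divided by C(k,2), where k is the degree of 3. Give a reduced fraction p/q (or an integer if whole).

1/6

3's neighbors: 1, 5, 6, and 9 (k = 4).
Possible neighbor pairs: C(4,2) = 6. Edges among them: 5–6 → e = 1.
Clustering(3) = 1/6.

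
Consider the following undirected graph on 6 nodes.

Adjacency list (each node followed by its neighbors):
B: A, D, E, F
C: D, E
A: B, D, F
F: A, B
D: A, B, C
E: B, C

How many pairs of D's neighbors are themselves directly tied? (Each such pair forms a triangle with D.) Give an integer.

D's neighbors: A, B, and C.
Neighbor pairs that are themselves tied: D–A–B. Each forms one triangle with D, for 1 in total.

1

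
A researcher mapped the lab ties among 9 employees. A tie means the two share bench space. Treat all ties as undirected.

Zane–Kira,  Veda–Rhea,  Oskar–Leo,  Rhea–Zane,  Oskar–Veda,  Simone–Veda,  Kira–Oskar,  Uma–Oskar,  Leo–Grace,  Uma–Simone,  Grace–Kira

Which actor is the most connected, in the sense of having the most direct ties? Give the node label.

Degrees — Grace:2, Kira:3, Leo:2, Oskar:4, Rhea:2, Simone:2, Uma:2, Veda:3, Zane:2.
The maximum is 4, attained only by Oskar.

Oskar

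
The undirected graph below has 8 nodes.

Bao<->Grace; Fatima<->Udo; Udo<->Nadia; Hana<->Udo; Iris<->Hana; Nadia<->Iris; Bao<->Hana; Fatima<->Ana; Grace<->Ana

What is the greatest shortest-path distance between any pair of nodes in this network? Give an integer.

Eccentricity of each node (its greatest distance to any other): Ana:4, Bao:3, Fatima:3, Grace:4, Hana:3, Iris:4, Nadia:4, Udo:3.
The maximum eccentricity is 4, realized for instance by the pair Grace–Nadia via Grace – Bao – Hana – Udo – Nadia. So the diameter is 4.

4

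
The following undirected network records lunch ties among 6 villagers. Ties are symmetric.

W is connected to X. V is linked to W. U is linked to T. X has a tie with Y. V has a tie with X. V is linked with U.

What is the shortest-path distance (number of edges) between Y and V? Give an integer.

2

One shortest route is Y – X – V, which uses 2 edges, and Y and V are not directly tied, so nothing shorter exists. So d(Y,V) = 2.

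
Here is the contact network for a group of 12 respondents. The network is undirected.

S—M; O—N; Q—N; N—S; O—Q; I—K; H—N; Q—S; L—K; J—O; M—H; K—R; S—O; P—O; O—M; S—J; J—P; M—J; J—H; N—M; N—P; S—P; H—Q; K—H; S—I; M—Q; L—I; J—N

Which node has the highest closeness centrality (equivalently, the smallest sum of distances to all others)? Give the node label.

S

Farness (sum of distances to all others) for each node — H:17, I:19, J:18, K:20, L:26, M:18, N:17, O:20, P:22, Q:19, R:30, S:16.
The smallest farness is 16, for S, so S has the highest closeness.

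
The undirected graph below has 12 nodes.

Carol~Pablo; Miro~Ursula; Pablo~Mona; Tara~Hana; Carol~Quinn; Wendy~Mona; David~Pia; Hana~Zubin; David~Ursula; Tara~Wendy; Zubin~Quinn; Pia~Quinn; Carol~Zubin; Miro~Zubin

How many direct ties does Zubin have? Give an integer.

Zubin is directly tied to Carol, Hana, Miro, and Quinn. That is 4 neighbors, so the degree of Zubin is 4.

4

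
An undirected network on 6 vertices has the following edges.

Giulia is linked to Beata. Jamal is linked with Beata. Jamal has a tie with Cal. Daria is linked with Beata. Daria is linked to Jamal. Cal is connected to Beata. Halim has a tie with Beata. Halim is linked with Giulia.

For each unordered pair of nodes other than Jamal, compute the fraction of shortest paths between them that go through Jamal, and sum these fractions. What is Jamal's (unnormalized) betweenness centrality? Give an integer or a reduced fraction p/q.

Pairs whose geodesics pass through Jamal — Cal–Daria: 1/2.
All other pairs contribute 0.
Summing the contributions gives betweenness(Jamal) = 1/2.

1/2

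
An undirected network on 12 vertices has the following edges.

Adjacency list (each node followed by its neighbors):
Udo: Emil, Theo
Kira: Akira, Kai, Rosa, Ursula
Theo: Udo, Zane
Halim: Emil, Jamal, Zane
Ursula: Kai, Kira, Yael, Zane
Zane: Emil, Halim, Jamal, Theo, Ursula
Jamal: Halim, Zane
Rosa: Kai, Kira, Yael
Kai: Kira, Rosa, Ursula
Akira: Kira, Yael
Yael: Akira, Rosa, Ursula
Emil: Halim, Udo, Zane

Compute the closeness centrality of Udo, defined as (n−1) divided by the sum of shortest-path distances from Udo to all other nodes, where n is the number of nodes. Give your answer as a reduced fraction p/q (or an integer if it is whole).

11/34

Distances from Udo: Akira:5, Emil:1, Halim:2, Jamal:3, Kai:4, Kira:4, Rosa:5, Theo:1, Ursula:3, Yael:4, Zane:2. Sum = 34.
n = 12, so closeness = 11/34.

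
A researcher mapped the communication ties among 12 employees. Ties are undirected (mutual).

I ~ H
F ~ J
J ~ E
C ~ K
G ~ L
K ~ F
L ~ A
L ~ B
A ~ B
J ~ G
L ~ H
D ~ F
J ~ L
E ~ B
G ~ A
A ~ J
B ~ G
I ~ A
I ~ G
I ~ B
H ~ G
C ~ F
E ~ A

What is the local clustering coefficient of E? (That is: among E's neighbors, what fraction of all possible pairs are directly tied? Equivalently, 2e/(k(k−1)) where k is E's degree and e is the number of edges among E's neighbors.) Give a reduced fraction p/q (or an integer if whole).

E's neighbors: A, B, and J (k = 3).
Possible neighbor pairs: C(3,2) = 3. Edges among them: A–B, A–J → e = 2.
Clustering(E) = 2/3.

2/3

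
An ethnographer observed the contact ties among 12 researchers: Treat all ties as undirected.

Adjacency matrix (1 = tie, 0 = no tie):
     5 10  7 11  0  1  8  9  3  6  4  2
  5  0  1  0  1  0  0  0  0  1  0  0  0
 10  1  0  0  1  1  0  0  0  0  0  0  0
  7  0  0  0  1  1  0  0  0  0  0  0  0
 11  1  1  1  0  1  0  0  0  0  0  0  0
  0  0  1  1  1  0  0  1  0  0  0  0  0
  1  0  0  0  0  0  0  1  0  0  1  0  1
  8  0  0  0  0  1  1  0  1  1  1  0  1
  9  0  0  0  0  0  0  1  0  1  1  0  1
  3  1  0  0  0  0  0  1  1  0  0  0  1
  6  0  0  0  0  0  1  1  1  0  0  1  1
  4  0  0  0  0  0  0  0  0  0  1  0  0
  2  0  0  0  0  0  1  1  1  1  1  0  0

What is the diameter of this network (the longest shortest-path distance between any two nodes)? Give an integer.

4

Eccentricity of each node (its greatest distance to any other): 0:3, 1:3, 2:3, 3:3, 4:4, 5:4, 6:3, 7:4, 8:2, 9:3, 10:4, 11:4.
The maximum eccentricity is 4, realized for instance by the pair 5–4 via 5 – 3 – 8 – 6 – 4. So the diameter is 4.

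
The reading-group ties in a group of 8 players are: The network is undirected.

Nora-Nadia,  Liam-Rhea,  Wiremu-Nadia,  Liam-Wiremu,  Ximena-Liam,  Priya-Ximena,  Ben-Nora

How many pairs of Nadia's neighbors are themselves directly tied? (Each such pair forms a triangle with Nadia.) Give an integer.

Nadia's neighbors are Nora and Wiremu, but none of them are tied to each other, so no triangle contains Nadia.

0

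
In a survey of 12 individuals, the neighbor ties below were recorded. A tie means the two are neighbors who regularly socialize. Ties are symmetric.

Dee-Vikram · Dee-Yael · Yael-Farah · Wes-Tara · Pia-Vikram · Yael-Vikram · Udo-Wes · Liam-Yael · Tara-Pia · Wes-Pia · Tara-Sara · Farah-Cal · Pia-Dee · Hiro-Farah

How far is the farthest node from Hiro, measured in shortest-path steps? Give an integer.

Distances from Hiro: Cal:2, Dee:3, Farah:1, Liam:3, Pia:4, Sara:6, Tara:5, Udo:6, Vikram:3, Wes:5, Yael:2.
The largest is 6 (to Sara and Udo), so the eccentricity of Hiro is 6.

6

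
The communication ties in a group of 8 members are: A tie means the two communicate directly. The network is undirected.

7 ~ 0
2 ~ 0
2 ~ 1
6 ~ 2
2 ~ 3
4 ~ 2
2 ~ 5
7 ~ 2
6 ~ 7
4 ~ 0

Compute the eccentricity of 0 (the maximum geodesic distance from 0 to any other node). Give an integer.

Distances from 0: 1:2, 2:1, 3:2, 4:1, 5:2, 6:2, 7:1.
The largest is 2 (to 3, 1, 5, and 6), so the eccentricity of 0 is 2.

2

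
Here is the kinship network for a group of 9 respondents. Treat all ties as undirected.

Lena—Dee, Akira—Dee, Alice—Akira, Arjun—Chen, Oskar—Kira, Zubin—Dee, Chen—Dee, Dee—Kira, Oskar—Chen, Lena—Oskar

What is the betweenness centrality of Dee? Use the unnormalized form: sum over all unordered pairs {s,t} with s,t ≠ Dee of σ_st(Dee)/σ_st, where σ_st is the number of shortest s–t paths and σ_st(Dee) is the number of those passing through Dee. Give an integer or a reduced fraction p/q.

Pairs whose geodesics pass through Dee — Alice–Kira: 1; Alice–Oskar: 3/3; Alice–Zubin: 1; Alice–Lena: 1; Alice–Arjun: 1; Alice–Chen: 1; Kira–Zubin: 1; Kira–Lena: 1/2; Kira–Akira: 1; Kira–Arjun: 1/2; Kira–Chen: 1/2; Oskar–Zubin: 3/3; Oskar–Akira: 3/3; Zubin–Lena: 1 … (+8 more pairs).
All other pairs contribute 0.
Summing the contributions gives betweenness(Dee) = 39/2.

39/2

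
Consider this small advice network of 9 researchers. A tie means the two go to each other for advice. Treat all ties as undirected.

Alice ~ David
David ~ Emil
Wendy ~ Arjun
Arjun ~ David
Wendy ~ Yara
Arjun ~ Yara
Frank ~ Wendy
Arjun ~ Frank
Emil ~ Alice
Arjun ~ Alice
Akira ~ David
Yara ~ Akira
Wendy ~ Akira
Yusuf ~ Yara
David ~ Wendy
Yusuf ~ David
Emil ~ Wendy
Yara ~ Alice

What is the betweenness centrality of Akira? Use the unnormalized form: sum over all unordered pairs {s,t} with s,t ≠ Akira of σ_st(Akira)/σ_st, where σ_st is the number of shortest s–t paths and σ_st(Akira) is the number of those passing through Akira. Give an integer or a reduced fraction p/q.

1/5

Pairs whose geodesics pass through Akira — Yara–David: 1/5.
All other pairs contribute 0.
Summing the contributions gives betweenness(Akira) = 1/5.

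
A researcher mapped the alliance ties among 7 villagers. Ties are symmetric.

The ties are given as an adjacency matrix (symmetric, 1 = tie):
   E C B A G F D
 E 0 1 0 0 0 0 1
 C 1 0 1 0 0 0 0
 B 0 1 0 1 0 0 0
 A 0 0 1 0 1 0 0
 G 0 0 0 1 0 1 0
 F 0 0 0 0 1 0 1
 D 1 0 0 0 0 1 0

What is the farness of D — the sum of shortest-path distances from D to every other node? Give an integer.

12

Distances from D: A:3, B:3, C:2, E:1, F:1, G:2.
Sum = 3 + 3 + 2 + 1 + 1 + 2 = 12.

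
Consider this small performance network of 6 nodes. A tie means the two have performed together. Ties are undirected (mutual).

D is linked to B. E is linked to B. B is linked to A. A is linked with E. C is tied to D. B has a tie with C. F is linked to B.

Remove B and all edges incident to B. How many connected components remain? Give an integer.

3

Without B, the remaining ties split the others into: {F}; {C, D}; {A, E}.
That's 3 separate components.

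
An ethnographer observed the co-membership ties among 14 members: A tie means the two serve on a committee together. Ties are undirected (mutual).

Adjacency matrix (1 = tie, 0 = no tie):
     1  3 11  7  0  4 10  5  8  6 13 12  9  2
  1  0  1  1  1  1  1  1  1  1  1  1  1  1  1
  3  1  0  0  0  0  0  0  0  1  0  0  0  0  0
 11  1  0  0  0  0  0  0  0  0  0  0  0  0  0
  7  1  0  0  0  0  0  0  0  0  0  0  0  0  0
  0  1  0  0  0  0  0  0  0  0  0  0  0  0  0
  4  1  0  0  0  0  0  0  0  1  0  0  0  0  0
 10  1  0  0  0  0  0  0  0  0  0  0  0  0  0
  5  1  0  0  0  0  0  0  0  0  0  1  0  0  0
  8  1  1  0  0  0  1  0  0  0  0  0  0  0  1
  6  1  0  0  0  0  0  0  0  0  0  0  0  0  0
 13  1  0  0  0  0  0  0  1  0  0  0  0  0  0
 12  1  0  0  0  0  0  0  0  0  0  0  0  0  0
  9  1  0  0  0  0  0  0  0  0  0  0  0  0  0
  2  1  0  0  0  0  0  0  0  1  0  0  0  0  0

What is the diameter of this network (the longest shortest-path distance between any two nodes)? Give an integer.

2

Eccentricity of each node (its greatest distance to any other): 0:2, 1:1, 2:2, 3:2, 4:2, 5:2, 6:2, 7:2, 8:2, 9:2, 10:2, 11:2, 12:2, 13:2.
The maximum eccentricity is 2, realized for instance by the pair 3–11 via 3 – 1 – 11. So the diameter is 2.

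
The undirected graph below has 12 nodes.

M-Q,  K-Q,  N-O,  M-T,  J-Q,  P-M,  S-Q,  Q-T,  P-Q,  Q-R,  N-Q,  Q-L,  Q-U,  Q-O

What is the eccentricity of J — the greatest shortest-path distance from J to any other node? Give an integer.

2

Distances from J: K:2, L:2, M:2, N:2, O:2, P:2, Q:1, R:2, S:2, T:2, U:2.
The largest is 2 (to O, M, P, K, S, N, U, L, R, and T), so the eccentricity of J is 2.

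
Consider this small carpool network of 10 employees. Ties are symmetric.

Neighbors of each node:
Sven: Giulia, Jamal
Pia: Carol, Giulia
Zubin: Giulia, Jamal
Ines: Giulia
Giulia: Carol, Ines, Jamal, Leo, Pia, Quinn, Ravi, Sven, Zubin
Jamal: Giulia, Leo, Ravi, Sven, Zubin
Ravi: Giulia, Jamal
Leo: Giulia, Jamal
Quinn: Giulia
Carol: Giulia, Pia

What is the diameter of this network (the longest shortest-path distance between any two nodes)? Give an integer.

2

Eccentricity of each node (its greatest distance to any other): Carol:2, Giulia:1, Ines:2, Jamal:2, Leo:2, Pia:2, Quinn:2, Ravi:2, Sven:2, Zubin:2.
The maximum eccentricity is 2, realized for instance by the pair Leo–Ines via Leo – Giulia – Ines. So the diameter is 2.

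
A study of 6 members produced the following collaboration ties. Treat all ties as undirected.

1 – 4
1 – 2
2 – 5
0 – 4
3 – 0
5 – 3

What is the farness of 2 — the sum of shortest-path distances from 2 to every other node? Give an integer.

Distances from 2: 0:3, 1:1, 3:2, 4:2, 5:1.
Sum = 3 + 1 + 2 + 2 + 1 = 9.

9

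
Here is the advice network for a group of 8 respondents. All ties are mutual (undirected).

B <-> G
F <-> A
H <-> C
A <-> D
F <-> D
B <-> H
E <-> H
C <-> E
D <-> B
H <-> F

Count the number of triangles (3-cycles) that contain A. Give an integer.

A's neighbors: D and F.
Neighbor pairs that are themselves tied: A–D–F. Each forms one triangle with A, for 1 in total.

1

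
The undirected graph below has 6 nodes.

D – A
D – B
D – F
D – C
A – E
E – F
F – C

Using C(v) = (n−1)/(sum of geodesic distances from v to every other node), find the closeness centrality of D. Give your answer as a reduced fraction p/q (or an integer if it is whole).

Distances from D: A:1, B:1, C:1, E:2, F:1. Sum = 6.
n = 6, so closeness = 5/6.

5/6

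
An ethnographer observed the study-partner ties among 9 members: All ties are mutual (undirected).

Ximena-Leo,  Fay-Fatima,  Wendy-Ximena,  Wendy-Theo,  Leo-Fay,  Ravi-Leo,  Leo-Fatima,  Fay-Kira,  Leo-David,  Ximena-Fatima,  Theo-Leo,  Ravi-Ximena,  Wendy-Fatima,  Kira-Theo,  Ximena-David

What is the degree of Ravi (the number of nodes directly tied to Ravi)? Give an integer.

2

Ravi is directly tied to Leo and Ximena. That is 2 neighbors, so the degree of Ravi is 2.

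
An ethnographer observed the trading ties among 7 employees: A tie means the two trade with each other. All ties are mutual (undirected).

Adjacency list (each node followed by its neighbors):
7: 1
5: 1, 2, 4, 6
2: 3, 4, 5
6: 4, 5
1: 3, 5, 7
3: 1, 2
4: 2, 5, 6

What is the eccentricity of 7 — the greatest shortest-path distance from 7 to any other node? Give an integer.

3

Distances from 7: 1:1, 2:3, 3:2, 4:3, 5:2, 6:3.
The largest is 3 (to 2, 6, and 4), so the eccentricity of 7 is 3.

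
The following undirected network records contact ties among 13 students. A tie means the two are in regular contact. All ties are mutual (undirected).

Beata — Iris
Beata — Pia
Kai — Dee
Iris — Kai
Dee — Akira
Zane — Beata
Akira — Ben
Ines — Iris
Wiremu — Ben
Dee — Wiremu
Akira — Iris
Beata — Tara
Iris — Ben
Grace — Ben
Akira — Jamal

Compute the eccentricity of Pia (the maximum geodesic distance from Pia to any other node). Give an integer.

4

Distances from Pia: Akira:3, Beata:1, Ben:3, Dee:4, Grace:4, Ines:3, Iris:2, Jamal:4, Kai:3, Tara:2, Wiremu:4, Zane:2.
The largest is 4 (to Dee, Jamal, Wiremu, and Grace), so the eccentricity of Pia is 4.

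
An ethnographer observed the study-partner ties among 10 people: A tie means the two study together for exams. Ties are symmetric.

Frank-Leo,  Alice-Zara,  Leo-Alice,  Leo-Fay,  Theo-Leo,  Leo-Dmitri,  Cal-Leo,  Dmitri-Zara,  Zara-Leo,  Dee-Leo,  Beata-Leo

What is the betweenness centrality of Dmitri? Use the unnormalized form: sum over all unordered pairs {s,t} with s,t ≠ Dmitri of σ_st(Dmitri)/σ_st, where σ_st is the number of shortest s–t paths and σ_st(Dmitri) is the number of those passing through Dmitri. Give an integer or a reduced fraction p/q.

0

No shortest path between any pair of other nodes passes through Dmitri.
Summing the contributions gives betweenness(Dmitri) = 0.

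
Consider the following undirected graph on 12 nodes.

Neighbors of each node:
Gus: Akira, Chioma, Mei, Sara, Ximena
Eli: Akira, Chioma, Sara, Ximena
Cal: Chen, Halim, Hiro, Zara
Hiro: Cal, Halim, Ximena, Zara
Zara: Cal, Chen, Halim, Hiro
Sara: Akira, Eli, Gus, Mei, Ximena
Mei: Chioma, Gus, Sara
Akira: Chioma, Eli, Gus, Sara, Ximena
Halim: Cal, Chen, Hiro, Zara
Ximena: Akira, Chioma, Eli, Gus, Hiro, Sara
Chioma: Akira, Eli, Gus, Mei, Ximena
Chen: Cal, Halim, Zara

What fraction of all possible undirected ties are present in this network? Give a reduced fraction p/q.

13/33

There are 26 edges and 12 nodes, so the maximum possible is C(12,2) = 66.
Density = 26/66 = 13/33.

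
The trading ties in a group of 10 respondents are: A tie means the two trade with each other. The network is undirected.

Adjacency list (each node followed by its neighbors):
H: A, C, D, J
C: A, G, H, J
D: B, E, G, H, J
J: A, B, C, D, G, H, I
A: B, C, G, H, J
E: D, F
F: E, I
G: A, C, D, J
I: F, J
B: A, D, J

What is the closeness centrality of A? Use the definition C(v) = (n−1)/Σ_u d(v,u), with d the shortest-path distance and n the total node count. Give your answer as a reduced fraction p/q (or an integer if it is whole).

3/5

Distances from A: B:1, C:1, D:2, E:3, F:3, G:1, H:1, I:2, J:1. Sum = 15.
n = 10, so closeness = 9/15 = 3/5.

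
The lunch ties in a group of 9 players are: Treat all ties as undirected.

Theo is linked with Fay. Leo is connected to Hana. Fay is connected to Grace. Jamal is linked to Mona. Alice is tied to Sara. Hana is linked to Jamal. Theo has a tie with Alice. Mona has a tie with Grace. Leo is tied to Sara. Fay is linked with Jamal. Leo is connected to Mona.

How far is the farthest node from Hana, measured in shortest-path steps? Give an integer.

Distances from Hana: Alice:3, Fay:2, Grace:3, Jamal:1, Leo:1, Mona:2, Sara:2, Theo:3.
The largest is 3 (to Grace, Alice, and Theo), so the eccentricity of Hana is 3.

3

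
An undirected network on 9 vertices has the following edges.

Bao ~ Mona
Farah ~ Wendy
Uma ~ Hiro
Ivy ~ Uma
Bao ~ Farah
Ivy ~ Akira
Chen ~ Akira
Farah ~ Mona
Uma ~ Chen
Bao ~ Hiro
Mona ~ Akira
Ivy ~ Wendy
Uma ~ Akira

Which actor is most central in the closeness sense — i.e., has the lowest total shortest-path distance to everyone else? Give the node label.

Farness (sum of distances to all others) for each node — Akira:12, Bao:15, Chen:17, Farah:15, Hiro:15, Ivy:14, Mona:13, Uma:13, Wendy:16.
The smallest farness is 12, for Akira, so Akira has the highest closeness.

Akira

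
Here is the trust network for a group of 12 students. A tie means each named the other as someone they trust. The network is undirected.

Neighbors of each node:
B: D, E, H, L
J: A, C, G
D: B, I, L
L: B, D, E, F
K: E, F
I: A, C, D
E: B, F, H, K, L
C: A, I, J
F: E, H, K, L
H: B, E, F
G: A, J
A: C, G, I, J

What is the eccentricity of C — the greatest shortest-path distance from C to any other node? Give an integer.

Distances from C: A:1, B:3, D:2, E:4, F:4, G:2, H:4, I:1, J:1, K:5, L:3.
The largest is 5 (to K), so the eccentricity of C is 5.

5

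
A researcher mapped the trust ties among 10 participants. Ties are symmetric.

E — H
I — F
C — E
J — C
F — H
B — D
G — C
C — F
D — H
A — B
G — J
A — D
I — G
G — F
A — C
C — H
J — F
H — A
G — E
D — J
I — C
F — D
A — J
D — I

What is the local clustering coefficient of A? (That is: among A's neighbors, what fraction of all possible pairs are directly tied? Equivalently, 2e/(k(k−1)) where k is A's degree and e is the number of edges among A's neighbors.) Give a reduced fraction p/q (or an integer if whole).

A's neighbors: B, C, D, H, and J (k = 5).
Possible neighbor pairs: C(5,2) = 10. Edges among them: B–D, C–H, C–J, D–H, D–J → e = 5.
Clustering(A) = 5/10 = 1/2.

1/2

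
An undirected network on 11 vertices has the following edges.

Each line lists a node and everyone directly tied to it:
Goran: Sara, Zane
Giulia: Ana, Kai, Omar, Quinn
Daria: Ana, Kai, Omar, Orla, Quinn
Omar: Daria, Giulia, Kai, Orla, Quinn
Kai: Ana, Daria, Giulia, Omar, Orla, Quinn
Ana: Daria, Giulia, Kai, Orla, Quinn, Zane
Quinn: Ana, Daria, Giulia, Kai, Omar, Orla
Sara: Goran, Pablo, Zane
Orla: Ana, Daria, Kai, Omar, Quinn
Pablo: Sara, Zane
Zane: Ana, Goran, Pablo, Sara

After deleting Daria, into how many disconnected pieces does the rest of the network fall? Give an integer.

1

Daria's neighbors (Ana, Kai, Omar, Orla, and Quinn) remain reachable from one another through other ties, so the rest of the network stays in one piece.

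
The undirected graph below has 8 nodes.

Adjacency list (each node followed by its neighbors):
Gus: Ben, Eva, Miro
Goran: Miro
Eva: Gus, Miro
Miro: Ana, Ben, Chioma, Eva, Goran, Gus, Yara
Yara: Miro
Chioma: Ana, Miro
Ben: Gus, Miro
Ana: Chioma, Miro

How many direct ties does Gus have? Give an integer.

3

Gus is directly tied to Ben, Eva, and Miro. That is 3 neighbors, so the degree of Gus is 3.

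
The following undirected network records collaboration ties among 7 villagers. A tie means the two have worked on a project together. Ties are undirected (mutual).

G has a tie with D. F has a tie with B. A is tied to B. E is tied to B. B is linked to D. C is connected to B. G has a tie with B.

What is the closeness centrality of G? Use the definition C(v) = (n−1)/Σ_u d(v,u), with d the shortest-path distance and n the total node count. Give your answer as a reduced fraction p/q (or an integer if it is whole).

3/5

Distances from G: A:2, B:1, C:2, D:1, E:2, F:2. Sum = 10.
n = 7, so closeness = 6/10 = 3/5.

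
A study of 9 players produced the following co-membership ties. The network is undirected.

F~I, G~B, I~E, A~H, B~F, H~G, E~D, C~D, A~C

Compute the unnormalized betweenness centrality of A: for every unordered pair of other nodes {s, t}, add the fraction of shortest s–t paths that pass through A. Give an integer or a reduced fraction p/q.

Pairs whose geodesics pass through A — E–H: 1; D–H: 1; D–G: 1; C–H: 1; C–G: 1; C–B: 1.
All other pairs contribute 0.
Summing the contributions gives betweenness(A) = 6.

6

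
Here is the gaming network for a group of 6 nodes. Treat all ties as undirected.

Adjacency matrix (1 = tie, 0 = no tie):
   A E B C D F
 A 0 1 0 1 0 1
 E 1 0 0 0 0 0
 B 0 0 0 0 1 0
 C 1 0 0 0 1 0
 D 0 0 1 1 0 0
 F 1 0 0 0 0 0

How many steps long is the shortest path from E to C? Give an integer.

2

One shortest route is E – A – C, which uses 2 edges, and E and C are not directly tied, so nothing shorter exists. So d(E,C) = 2.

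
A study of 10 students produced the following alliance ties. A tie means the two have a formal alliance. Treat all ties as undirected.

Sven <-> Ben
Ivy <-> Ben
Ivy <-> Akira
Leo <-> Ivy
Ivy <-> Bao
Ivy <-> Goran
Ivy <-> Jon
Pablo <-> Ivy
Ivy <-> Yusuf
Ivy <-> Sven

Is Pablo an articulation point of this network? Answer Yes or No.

Even without Pablo, every remaining node can still reach every other (the residual graph is connected), so Pablo is not a cut vertex.

No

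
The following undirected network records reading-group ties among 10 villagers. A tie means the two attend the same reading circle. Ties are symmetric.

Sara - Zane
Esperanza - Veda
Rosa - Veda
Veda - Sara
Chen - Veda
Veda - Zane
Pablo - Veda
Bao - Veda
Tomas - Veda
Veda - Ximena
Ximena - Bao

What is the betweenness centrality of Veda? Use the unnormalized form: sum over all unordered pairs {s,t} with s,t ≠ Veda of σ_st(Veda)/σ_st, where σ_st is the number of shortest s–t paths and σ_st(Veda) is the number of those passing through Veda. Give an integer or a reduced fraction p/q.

34

Pairs whose geodesics pass through Veda — Esperanza–Tomas: 1; Esperanza–Chen: 1; Esperanza–Pablo: 1; Esperanza–Ximena: 1; Esperanza–Sara: 1; Esperanza–Bao: 1; Esperanza–Zane: 1; Esperanza–Rosa: 1; Tomas–Chen: 1; Tomas–Pablo: 1; Tomas–Ximena: 1; Tomas–Sara: 1; Tomas–Bao: 1; Tomas–Zane: 1 … (+20 more pairs).
All other pairs contribute 0.
Summing the contributions gives betweenness(Veda) = 34.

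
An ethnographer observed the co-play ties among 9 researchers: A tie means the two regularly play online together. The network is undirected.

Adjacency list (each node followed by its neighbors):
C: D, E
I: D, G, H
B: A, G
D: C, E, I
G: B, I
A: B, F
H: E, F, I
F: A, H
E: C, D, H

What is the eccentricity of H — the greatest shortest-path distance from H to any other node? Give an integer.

3

Distances from H: A:2, B:3, C:2, D:2, E:1, F:1, G:2, I:1.
The largest is 3 (to B), so the eccentricity of H is 3.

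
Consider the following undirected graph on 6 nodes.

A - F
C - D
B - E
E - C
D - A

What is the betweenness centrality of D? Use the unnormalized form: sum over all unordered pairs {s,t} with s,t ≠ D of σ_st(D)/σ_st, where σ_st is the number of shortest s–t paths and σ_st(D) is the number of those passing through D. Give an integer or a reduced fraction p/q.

6

Pairs whose geodesics pass through D — B–F: 1; B–A: 1; C–F: 1; C–A: 1; E–F: 1; E–A: 1.
All other pairs contribute 0.
Summing the contributions gives betweenness(D) = 6.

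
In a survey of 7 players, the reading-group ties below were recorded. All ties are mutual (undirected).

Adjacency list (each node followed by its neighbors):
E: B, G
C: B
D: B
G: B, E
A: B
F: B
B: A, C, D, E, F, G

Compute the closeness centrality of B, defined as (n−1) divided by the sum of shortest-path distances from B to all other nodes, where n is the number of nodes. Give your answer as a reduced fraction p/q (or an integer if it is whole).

1

Distances from B: A:1, C:1, D:1, E:1, F:1, G:1. Sum = 6.
n = 7, so closeness = 6/6 = 1.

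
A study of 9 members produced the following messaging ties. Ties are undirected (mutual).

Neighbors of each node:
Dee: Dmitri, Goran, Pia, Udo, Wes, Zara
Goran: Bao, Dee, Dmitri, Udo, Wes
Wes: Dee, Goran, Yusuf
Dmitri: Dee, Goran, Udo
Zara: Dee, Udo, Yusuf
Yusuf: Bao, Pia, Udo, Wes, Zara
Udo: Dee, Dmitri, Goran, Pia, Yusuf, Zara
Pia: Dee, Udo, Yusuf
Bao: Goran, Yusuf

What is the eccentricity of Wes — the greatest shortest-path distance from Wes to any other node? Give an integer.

2

Distances from Wes: Bao:2, Dee:1, Dmitri:2, Goran:1, Pia:2, Udo:2, Yusuf:1, Zara:2.
The largest is 2 (to Udo, Dmitri, Bao, Zara, and Pia), so the eccentricity of Wes is 2.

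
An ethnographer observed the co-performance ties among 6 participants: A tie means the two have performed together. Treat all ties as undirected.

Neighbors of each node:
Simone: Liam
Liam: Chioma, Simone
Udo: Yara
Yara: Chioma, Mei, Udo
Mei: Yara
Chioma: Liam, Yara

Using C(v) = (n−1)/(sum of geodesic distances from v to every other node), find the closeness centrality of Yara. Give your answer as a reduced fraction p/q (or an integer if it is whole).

Distances from Yara: Chioma:1, Liam:2, Mei:1, Simone:3, Udo:1. Sum = 8.
n = 6, so closeness = 5/8.

5/8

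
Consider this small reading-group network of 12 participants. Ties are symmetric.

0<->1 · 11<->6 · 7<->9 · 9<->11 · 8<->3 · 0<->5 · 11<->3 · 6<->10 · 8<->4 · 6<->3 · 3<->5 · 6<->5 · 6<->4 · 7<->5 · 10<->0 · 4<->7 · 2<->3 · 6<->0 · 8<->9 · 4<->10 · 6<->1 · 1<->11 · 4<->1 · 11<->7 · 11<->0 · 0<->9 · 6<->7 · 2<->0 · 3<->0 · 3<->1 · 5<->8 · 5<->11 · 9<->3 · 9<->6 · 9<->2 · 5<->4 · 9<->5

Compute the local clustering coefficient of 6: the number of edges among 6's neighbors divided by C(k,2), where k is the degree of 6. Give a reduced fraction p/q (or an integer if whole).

7/12

6's neighbors: 0, 1, 3, 4, 5, 7, 9, 10, and 11 (k = 9).
Possible neighbor pairs: C(9,2) = 36. Edges among them: 0–1, 0–3, 0–5, 0–9, 0–10, 0–11, 1–3, 1–4, 1–11, 3–5, 3–9, 3–11, 4–5, 4–7, 4–10, 5–7, 5–9, 5–11, 7–9, 7–11, 9–11 → e = 21.
Clustering(6) = 21/36 = 7/12.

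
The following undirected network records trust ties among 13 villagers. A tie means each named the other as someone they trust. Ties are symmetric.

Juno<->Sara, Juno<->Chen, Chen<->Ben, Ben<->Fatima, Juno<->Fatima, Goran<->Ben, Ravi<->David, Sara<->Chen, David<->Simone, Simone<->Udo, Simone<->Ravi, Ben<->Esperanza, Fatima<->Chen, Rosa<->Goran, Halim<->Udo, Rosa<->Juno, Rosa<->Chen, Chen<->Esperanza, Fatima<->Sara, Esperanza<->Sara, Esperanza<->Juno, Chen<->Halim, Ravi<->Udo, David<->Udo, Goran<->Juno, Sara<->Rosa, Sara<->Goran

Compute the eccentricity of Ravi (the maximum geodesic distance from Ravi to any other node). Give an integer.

Distances from Ravi: Ben:4, Chen:3, David:1, Esperanza:4, Fatima:4, Goran:5, Halim:2, Juno:4, Rosa:4, Sara:4, Simone:1, Udo:1.
The largest is 5 (to Goran), so the eccentricity of Ravi is 5.

5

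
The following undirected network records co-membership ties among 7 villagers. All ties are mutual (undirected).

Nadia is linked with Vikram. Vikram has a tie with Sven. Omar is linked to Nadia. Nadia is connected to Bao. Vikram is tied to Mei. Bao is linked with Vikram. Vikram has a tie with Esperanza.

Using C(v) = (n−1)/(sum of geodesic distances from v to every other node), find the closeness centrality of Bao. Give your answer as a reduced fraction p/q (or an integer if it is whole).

3/5

Distances from Bao: Esperanza:2, Mei:2, Nadia:1, Omar:2, Sven:2, Vikram:1. Sum = 10.
n = 7, so closeness = 6/10 = 3/5.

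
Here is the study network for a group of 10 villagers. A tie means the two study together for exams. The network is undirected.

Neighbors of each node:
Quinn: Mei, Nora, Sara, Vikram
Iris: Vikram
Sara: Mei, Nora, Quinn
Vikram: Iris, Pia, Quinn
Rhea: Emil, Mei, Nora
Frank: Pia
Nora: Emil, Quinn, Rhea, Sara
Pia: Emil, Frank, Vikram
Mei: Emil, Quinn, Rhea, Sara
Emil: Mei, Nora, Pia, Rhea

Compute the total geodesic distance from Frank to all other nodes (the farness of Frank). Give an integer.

Distances from Frank: Emil:2, Iris:3, Mei:3, Nora:3, Pia:1, Quinn:3, Rhea:3, Sara:4, Vikram:2.
Sum = 2 + 3 + 3 + 3 + 1 + 3 + 3 + 4 + 2 = 24.

24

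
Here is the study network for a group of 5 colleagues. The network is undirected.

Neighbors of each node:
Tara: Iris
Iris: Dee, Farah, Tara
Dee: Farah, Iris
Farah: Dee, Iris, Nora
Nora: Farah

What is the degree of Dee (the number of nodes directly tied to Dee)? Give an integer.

Dee is directly tied to Farah and Iris. That is 2 neighbors, so the degree of Dee is 2.

2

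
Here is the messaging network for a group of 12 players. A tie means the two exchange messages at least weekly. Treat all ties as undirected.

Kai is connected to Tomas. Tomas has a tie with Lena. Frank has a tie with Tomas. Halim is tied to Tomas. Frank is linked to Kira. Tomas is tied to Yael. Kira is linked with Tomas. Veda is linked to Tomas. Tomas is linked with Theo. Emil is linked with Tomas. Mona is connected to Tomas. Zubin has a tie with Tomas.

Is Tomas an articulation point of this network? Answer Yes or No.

Yes

Removing Tomas leaves {Zubin} with no path to {Lena}, so the network splits into 10 components. Tomas is a cut vertex.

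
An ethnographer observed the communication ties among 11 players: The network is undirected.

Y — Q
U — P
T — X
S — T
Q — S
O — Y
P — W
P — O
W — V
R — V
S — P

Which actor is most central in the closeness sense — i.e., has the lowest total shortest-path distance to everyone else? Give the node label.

Farness (sum of distances to all others) for each node — O:24, P:18, Q:26, R:39, S:20, T:27, U:27, V:30, W:23, X:36, Y:28.
The smallest farness is 18, for P, so P has the highest closeness.

P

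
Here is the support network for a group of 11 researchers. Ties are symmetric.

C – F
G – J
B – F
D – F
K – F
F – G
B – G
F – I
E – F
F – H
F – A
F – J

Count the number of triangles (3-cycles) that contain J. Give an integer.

1

J's neighbors: F and G.
Neighbor pairs that are themselves tied: J–F–G. Each forms one triangle with J, for 1 in total.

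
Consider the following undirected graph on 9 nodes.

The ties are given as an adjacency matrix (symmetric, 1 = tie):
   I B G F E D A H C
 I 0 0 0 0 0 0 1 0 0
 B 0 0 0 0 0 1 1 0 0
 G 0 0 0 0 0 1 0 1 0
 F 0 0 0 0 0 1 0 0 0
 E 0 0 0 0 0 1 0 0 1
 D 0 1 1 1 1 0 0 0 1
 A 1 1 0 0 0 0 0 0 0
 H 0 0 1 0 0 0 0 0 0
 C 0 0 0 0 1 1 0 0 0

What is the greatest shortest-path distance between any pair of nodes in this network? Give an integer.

Eccentricity of each node (its greatest distance to any other): A:4, B:3, C:4, D:3, E:4, F:4, G:4, H:5, I:5.
The maximum eccentricity is 5, realized for instance by the pair I–H via I – A – B – D – G – H. So the diameter is 5.

5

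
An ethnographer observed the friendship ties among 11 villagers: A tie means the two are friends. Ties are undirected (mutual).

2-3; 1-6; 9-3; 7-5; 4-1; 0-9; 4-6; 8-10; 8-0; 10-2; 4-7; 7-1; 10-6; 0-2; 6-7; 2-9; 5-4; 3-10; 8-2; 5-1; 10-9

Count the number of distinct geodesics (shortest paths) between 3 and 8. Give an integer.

The shortest distance is 2. The length-2 paths are: 3–10–8; 3–2–8.
That gives 2 distinct shortest paths.

2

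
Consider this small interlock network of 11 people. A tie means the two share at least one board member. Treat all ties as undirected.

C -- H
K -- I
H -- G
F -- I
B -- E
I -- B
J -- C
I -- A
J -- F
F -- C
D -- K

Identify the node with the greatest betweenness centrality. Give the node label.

Unnormalized betweenness of each node: A:0, B:9, C:16, D:0, E:0, F:24, G:0, H:9, I:33, J:0, K:9.
I has the largest value, 33, making it the main broker — the node through which the most shortest paths run.

I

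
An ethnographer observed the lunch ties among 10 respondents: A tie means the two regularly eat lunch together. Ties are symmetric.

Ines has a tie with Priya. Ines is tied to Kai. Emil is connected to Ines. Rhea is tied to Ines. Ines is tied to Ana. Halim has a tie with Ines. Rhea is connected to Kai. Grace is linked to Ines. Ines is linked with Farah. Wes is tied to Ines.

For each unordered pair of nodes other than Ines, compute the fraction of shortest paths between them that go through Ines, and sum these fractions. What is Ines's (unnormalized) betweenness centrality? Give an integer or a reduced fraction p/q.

35

Pairs whose geodesics pass through Ines — Wes–Halim: 1; Wes–Farah: 1; Wes–Grace: 1; Wes–Ana: 1; Wes–Rhea: 1; Wes–Emil: 1; Wes–Kai: 1; Wes–Priya: 1; Halim–Farah: 1; Halim–Grace: 1; Halim–Ana: 1; Halim–Rhea: 1; Halim–Emil: 1; Halim–Kai: 1 … (+21 more pairs).
All other pairs contribute 0.
Summing the contributions gives betweenness(Ines) = 35.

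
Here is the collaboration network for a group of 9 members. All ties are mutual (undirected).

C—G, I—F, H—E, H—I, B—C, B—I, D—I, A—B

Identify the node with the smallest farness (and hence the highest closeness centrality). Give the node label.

I

Farness (sum of distances to all others) for each node — A:21, B:14, C:19, D:20, E:25, F:20, G:26, H:18, I:13.
The smallest farness is 13, for I, so I has the highest closeness.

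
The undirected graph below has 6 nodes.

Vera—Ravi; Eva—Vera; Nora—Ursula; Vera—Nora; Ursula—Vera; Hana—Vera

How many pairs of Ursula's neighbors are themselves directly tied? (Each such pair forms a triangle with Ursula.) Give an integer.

1

Ursula's neighbors: Nora and Vera.
Neighbor pairs that are themselves tied: Ursula–Nora–Vera. Each forms one triangle with Ursula, for 1 in total.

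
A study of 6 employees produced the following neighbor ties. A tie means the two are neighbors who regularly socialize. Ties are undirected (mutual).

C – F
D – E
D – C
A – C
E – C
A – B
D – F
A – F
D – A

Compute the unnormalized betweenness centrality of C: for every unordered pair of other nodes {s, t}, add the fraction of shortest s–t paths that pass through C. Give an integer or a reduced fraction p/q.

3/2

Pairs whose geodesics pass through C — E–F: 1/2; E–B: 1/2; E–A: 1/2.
All other pairs contribute 0.
Summing the contributions gives betweenness(C) = 3/2.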